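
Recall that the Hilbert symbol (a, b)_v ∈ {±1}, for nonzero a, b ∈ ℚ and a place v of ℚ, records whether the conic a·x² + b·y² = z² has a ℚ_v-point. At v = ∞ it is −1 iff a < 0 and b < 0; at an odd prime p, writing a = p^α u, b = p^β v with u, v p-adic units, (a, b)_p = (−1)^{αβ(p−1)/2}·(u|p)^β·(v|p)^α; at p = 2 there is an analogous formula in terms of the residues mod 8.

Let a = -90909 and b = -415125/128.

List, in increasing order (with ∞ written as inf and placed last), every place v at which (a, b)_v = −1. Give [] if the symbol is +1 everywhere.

(a, b) ≡ (-10101, -410) mod (ℚ^×)²; places V = {2, 3, 5, 7, 13, 37, 41, ∞}.
(a,b)_2: α=0, β=-7; u≡3, v≡3 (mod 8); ε(u)ε(v)=1·1, αω(v)=0·1, βω(u)=-7·1; sum ≡ 0  ⇒  +1.
(a,b)_37: α=1, u≡22; β=0, v≡27 (mod 37); (22|37)=-1, (27|37)=+1; sign (−1)^0·-1^0·+1^1 = +1.
(a,b)_41: α=0, u≡29; β=1, v≡25 (mod 41); (29|41)=-1, (25|41)=+1; sign (−1)^0·-1^1·+1^0 = -1.
(a,b)_13: α=1, u≡1; β=0, v≡11 (mod 13); (1|13)=+1, (11|13)=-1; sign (−1)^0·+1^0·-1^1 = -1.
(a,b)_7: α=1, u≡5; β=0, v≡5 (mod 7); (5|7)=-1, (5|7)=-1; sign (−1)^0·-1^0·-1^1 = -1.
(a,b)_∞: sgn(-10101)=−, sgn(-410)=−, so -1.
(a,b)_5: α=0, u≡1; β=3, v≡3 (mod 5); (1|5)=+1, (3|5)=-1; sign (−1)^0·+1^3·-1^0 = +1.
(a,b)_3: α=3, u≡2; β=4, v≡1 (mod 3); (2|3)=-1, (1|3)=+1; sign (−1)^0·-1^4·+1^3 = +1.
Ram(-10101, -410) = {7, 13, 41, ∞}; no ℚ_7-point on the conic.

[7, 13, 41, inf]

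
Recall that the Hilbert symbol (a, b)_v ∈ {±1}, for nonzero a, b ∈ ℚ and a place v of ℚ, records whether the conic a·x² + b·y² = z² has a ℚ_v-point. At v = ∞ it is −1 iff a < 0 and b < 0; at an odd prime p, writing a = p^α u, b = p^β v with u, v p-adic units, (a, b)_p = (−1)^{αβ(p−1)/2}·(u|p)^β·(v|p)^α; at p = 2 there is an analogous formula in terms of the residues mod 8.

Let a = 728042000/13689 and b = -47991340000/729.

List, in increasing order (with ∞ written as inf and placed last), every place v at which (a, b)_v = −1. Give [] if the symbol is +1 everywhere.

[17, 23]

Mod squares: a ≡ 37145, b ≡ -46. Check v ∈ {∞, 2, 3, 5, 7, 13, 17, 19, 23}.
v=5: a=5^3·(≡4), b=5^4·(≡4) mod 5; (4|5)=+1, (4|5)=+1; (−1)^{3·4·2}·(+1)^4·(+1)^3 = +1.
v=3: a=3^-4·(≡2), b=3^-6·(≡2) mod 3; (2|3)=-1, (2|3)=-1; (−1)^{-4·-6·1}·(-1)^-6·(-1)^-4 = +1.
v=2: v_2(a)=4, v_2(b)=5; units ≡ 1, 1 (mod 8); ε·ε+αω+βω = 0·0+4·0+5·0 ≡ 0  ⇒  (a,b)_2 = +1.
v=∞: 37145 > 0 and -46 < 0  ⇒  (a,b)_∞ = +1.
v=17: a=17^1·(≡2), b=17^2·(≡11) mod 17; (2|17)=+1, (11|17)=-1; (−1)^{1·2·8}·(+1)^2·(-1)^1 = -1.
v=13: a=13^-2·(≡12), b=13^0·(≡7) mod 13; (12|13)=+1, (7|13)=-1; (−1)^{-2·0·6}·(+1)^0·(-1)^-2 = +1.
v=23: a=23^1·(≡5), b=23^1·(≡15) mod 23; (5|23)=-1, (15|23)=-1; (−1)^{1·1·11}·(-1)^1·(-1)^1 = -1.
v=19: a=19^1·(≡6), b=19^2·(≡16) mod 19; (6|19)=+1, (16|19)=+1; (−1)^{1·2·9}·(+1)^2·(+1)^1 = +1.
v=7: a=7^2·(≡6), b=7^0·(≡5) mod 7; (6|7)=-1, (5|7)=-1; (−1)^{2·0·3}·(-1)^0·(-1)^2 = +1.
Ram(37145, -46) = {17, 23}; no ℚ_17-point on the conic.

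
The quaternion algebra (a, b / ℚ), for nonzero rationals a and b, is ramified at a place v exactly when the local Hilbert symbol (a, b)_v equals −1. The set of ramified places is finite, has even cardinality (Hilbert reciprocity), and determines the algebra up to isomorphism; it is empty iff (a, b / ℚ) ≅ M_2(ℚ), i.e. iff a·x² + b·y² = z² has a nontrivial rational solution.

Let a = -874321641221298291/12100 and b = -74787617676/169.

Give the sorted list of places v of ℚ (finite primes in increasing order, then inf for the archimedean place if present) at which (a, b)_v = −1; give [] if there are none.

Mod squares: a ≡ -19, b ≡ -179211. Check v ∈ {∞, 2, 3, 5, 7, 11, 13, 17, 19, 31, 41, 47}.
v=13: a=13^0·(≡7), b=13^-2·(≡8) mod 13; (7|13)=-1, (8|13)=-1; (−1)^{0·-2·6}·(-1)^-2·(-1)^0 = +1.
v=17: a=17^0·(≡8), b=17^2·(≡3) mod 17; (8|17)=+1, (3|17)=-1; (−1)^{0·2·8}·(+1)^2·(-1)^0 = +1.
v=2: v_2(a)=-2, v_2(b)=2; units ≡ 5, 5 (mod 8); ε·ε+αω+βω = 0·0+-2·1+2·1 ≡ 0  ⇒  (a,b)_2 = +1.
v=41: a=41^2·(≡28), b=41^1·(≡33) mod 41; (28|41)=-1, (33|41)=+1; (−1)^{2·1·20}·(-1)^1·(+1)^2 = -1.
v=7: a=7^2·(≡2), b=7^0·(≡5) mod 7; (2|7)=+1, (5|7)=-1; (−1)^{2·0·3}·(+1)^0·(-1)^2 = +1.
v=19: a=19^3·(≡13), b=19^2·(≡5) mod 19; (13|19)=-1, (5|19)=+1; (−1)^{3·2·9}·(-1)^2·(+1)^3 = +1.
v=11: a=11^-2·(≡1), b=11^0·(≡5) mod 11; (1|11)=+1, (5|11)=+1; (−1)^{-2·0·5}·(+1)^0·(+1)^-2 = +1.
v=31: a=31^2·(≡6), b=31^1·(≡2) mod 31; (6|31)=-1, (2|31)=+1; (−1)^{2·1·15}·(-1)^1·(+1)^2 = -1.
v=47: a=47^2·(≡14), b=47^1·(≡43) mod 47; (14|47)=+1, (43|47)=-1; (−1)^{2·1·23}·(+1)^1·(-1)^2 = +1.
v=5: a=5^-2·(≡1), b=5^0·(≡1) mod 5; (1|5)=+1, (1|5)=+1; (−1)^{-2·0·2}·(+1)^0·(+1)^-2 = +1.
v=∞: -19 < 0 and -179211 < 0  ⇒  (a,b)_∞ = -1.
v=3: a=3^6·(≡2), b=3^1·(≡2) mod 3; (2|3)=-1, (2|3)=-1; (−1)^{6·1·1}·(-1)^1·(-1)^6 = -1.
(-19, -179211 / ℚ) ramifies at {3, 31, 41, ∞}: a division algebra.

[3, 31, 41, inf]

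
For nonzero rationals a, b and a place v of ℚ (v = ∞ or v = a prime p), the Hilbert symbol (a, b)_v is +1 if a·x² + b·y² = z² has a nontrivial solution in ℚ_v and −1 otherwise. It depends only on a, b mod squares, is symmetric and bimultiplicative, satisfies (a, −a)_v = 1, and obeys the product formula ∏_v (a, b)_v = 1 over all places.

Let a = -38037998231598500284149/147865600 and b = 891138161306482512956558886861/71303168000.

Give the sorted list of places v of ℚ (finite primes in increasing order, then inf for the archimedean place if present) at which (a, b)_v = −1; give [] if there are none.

[2, 7, 11, 13]

Mod squares: a ≡ -429, b ≡ 11741730. Check v ∈ {∞, 2, 3, 5, 7, 11, 13, 17, 19, 23, 29, 31}.
v=19: a=19^-2·(≡14), b=19^2·(≡18) mod 19; (14|19)=-1, (18|19)=-1; (−1)^{-2·2·9}·(-1)^2·(-1)^-2 = +1.
v=23: a=23^0·(≡13), b=23^1·(≡13) mod 23; (13|23)=+1, (13|23)=+1; (−1)^{0·1·11}·(+1)^1·(+1)^0 = +1.
v=2: v_2(a)=-14, v_2(b)=-25; units ≡ 3, 1 (mod 8); ε·ε+αω+βω = 1·0+-14·0+-25·1 ≡ 1  ⇒  (a,b)_2 = -1.
v=∞: -429 < 0 and 11741730 > 0  ⇒  (a,b)_∞ = +1.
v=3: a=3^9·(≡1), b=3^13·(≡2) mod 3; (1|3)=+1, (2|3)=-1; (−1)^{9·13·1}·(+1)^13·(-1)^9 = +1.
v=29: a=29^4·(≡20), b=29^6·(≡24) mod 29; (20|29)=+1, (24|29)=+1; (−1)^{4·6·14}·(+1)^6·(+1)^4 = +1.
v=7: a=7^6·(≡6), b=7^7·(≡4) mod 7; (6|7)=-1, (4|7)=+1; (−1)^{6·7·3}·(-1)^7·(+1)^6 = -1.
v=11: a=11^1·(≡5), b=11^1·(≡3) mod 11; (5|11)=+1, (3|11)=+1; (−1)^{1·1·5}·(+1)^1·(+1)^1 = -1.
v=17: a=17^0·(≡9), b=17^-1·(≡10) mod 17; (9|17)=+1, (10|17)=-1; (−1)^{0·-1·8}·(+1)^-1·(-1)^0 = +1.
v=31: a=31^2·(≡5), b=31^2·(≡6) mod 31; (5|31)=+1, (6|31)=-1; (−1)^{2·2·15}·(+1)^2·(-1)^2 = +1.
v=13: a=13^3·(≡7), b=13^1·(≡1) mod 13; (7|13)=-1, (1|13)=+1; (−1)^{3·1·6}·(-1)^1·(+1)^3 = -1.
v=5: a=5^-2·(≡4), b=5^-3·(≡4) mod 5; (4|5)=+1, (4|5)=+1; (−1)^{-2·-3·2}·(+1)^-3·(+1)^-2 = +1.
Ram(-429, 11741730) = {2, 7, 11, 13}; no ℚ_2-point on the conic.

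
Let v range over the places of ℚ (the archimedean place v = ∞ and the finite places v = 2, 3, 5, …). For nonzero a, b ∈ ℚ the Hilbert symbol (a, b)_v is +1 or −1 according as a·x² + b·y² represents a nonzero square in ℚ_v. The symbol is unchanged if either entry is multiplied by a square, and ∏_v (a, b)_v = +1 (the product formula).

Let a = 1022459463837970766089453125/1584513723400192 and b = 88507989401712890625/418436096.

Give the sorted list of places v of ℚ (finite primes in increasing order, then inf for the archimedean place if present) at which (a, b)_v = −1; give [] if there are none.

[2, 3, 5, 7, 13, 17]

Mod squares: a ≡ 9282, b ≡ 85085. Check v ∈ {∞, 2, 3, 5, 7, 11, 13, 17, 41, 43}.
v=7: a=7^7·(≡6), b=7^3·(≡3) mod 7; (6|7)=-1, (3|7)=-1; (−1)^{7·3·3}·(-1)^3·(-1)^7 = -1.
v=2: v_2(a)=-21, v_2(b)=-10; units ≡ 1, 5 (mod 8); ε·ε+αω+βω = 0·0+-21·1+-10·0 ≡ 1  ⇒  (a,b)_2 = -1.
v=41: a=41^2·(≡36), b=41^2·(≡33) mod 41; (36|41)=+1, (33|41)=+1; (−1)^{2·2·20}·(+1)^2·(+1)^2 = +1.
v=13: a=13^-1·(≡1), b=13^-1·(≡6) mod 13; (1|13)=+1, (6|13)=-1; (−1)^{-1·-1·6}·(+1)^-1·(-1)^-1 = -1.
v=17: a=17^-1·(≡15), b=17^-1·(≡6) mod 17; (15|17)=+1, (6|17)=-1; (−1)^{-1·-1·8}·(+1)^-1·(-1)^-1 = -1.
v=3: a=3^17·(≡1), b=3^10·(≡2) mod 3; (1|3)=+1, (2|3)=-1; (−1)^{17·10·1}·(+1)^10·(-1)^17 = -1.
v=5: a=5^8·(≡2), b=5^9·(≡2) mod 5; (2|5)=-1, (2|5)=-1; (−1)^{8·9·2}·(-1)^9·(-1)^8 = -1.
v=∞: 9282 > 0 and 85085 > 0  ⇒  (a,b)_∞ = +1.
v=43: a=43^-4·(≡29), b=43^-2·(≡35) mod 43; (29|43)=-1, (35|43)=+1; (−1)^{-4·-2·21}·(-1)^-2·(+1)^-4 = +1.
v=11: a=11^4·(≡4), b=11^3·(≡8) mod 11; (4|11)=+1, (8|11)=-1; (−1)^{4·3·5}·(+1)^3·(-1)^4 = +1.
|Ram(9282, 85085)| = 6, even; anisotropic at {2, 3, 5, 7, 13, 17}.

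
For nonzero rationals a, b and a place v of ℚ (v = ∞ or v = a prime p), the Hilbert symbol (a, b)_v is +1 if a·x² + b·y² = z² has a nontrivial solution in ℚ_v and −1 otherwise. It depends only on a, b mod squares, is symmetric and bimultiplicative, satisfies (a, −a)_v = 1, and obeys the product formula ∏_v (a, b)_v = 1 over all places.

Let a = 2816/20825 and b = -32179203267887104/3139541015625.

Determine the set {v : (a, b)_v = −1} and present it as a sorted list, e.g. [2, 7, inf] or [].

[11, 13]

Mod squares: a ≡ 187, b ≡ -2431. Check v ∈ {∞, 2, 3, 5, 7, 11, 13, 17, 19}.
v=11: a=11^1·(≡7), b=11^3·(≡2) mod 11; (7|11)=-1, (2|11)=-1; (−1)^{1·3·5}·(-1)^3·(-1)^1 = -1.
v=∞: 187 > 0 and -2431 < 0  ⇒  (a,b)_∞ = +1.
v=5: a=5^-2·(≡2), b=5^-10·(≡4) mod 5; (2|5)=-1, (4|5)=+1; (−1)^{-2·-10·2}·(-1)^-10·(+1)^-2 = +1.
v=19: a=19^0·(≡4), b=19^2·(≡16) mod 19; (4|19)=+1, (16|19)=+1; (−1)^{0·2·9}·(+1)^2·(+1)^0 = +1.
v=7: a=7^-2·(≡6), b=7^-2·(≡3) mod 7; (6|7)=-1, (3|7)=-1; (−1)^{-2·-2·3}·(-1)^-2·(-1)^-2 = +1.
v=3: a=3^0·(≡1), b=3^-8·(≡2) mod 3; (1|3)=+1, (2|3)=-1; (−1)^{0·-8·1}·(+1)^-8·(-1)^0 = +1.
v=2: v_2(a)=8, v_2(b)=20; units ≡ 3, 1 (mod 8); ε·ε+αω+βω = 1·0+8·0+20·1 ≡ 0  ⇒  (a,b)_2 = +1.
v=17: a=17^-1·(≡11), b=17^3·(≡5) mod 17; (11|17)=-1, (5|17)=-1; (−1)^{-1·3·8}·(-1)^3·(-1)^-1 = +1.
v=13: a=13^0·(≡5), b=13^1·(≡8) mod 13; (5|13)=-1, (8|13)=-1; (−1)^{0·1·6}·(-1)^1·(-1)^0 = -1.
|Ram(187, -2431)| = 2, even; anisotropic at {11, 13}.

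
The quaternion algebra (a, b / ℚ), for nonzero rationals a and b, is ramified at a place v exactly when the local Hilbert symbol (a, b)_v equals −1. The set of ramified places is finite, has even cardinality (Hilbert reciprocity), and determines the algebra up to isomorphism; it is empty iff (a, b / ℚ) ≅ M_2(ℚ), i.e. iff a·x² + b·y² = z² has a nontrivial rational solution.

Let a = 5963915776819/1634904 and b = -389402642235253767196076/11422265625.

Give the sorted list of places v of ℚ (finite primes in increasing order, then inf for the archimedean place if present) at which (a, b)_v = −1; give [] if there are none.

[2, 7, 11, 13]

Mod squares: a ≡ 546, b ≡ -11. Check v ∈ {∞, 2, 3, 5, 7, 11, 13, 17, 19, 29, 37, 47}.
v=37: a=37^4·(≡30), b=37^2·(≡10) mod 37; (30|37)=+1, (10|37)=+1; (−1)^{4·2·18}·(+1)^2·(+1)^4 = +1.
v=2: v_2(a)=-3, v_2(b)=2; units ≡ 1, 5 (mod 8); ε·ε+αω+βω = 0·0+-3·1+2·0 ≡ 1  ⇒  (a,b)_2 = -1.
v=13: a=13^1·(≡4), b=13^2·(≡7) mod 13; (4|13)=+1, (7|13)=-1; (−1)^{1·2·6}·(+1)^2·(-1)^1 = -1.
v=11: a=11^2·(≡7), b=11^5·(≡7) mod 11; (7|11)=-1, (7|11)=-1; (−1)^{2·5·5}·(-1)^5·(-1)^2 = -1.
v=7: a=7^1·(≡4), b=7^2·(≡5) mod 7; (4|7)=+1, (5|7)=-1; (−1)^{1·2·3}·(+1)^2·(-1)^1 = -1.
v=19: a=19^0·(≡14), b=19^-2·(≡14) mod 19; (14|19)=-1, (14|19)=-1; (−1)^{0·-2·9}·(-1)^-2·(-1)^0 = +1.
v=29: a=29^-2·(≡5), b=29^0·(≡2) mod 29; (5|29)=+1, (2|29)=-1; (−1)^{-2·0·14}·(+1)^0·(-1)^-2 = +1.
v=17: a=17^2·(≡16), b=17^6·(≡11) mod 17; (16|17)=+1, (11|17)=-1; (−1)^{2·6·8}·(+1)^6·(-1)^2 = +1.
v=3: a=3^-5·(≡2), b=3^-4·(≡1) mod 3; (2|3)=-1, (1|3)=+1; (−1)^{-5·-4·1}·(-1)^-4·(+1)^-5 = +1.
v=5: a=5^0·(≡1), b=5^-8·(≡4) mod 5; (1|5)=+1, (4|5)=+1; (−1)^{0·-8·2}·(+1)^-8·(+1)^0 = +1.
v=47: a=47^0·(≡35), b=47^2·(≡32) mod 47; (35|47)=-1, (32|47)=+1; (−1)^{0·2·23}·(-1)^2·(+1)^0 = +1.
v=∞: 546 > 0 and -11 < 0  ⇒  (a,b)_∞ = +1.
(546, -11 / ℚ) ramifies at {2, 7, 11, 13}: a division algebra.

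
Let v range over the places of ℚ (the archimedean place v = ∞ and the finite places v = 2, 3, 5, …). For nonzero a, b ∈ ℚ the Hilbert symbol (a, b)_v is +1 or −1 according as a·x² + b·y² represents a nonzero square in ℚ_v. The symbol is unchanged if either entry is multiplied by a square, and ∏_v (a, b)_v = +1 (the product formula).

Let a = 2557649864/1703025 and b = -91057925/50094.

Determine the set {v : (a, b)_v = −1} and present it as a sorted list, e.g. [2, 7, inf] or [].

Mod squares: a ≡ 13049234, b ≡ -69782. Check v ∈ {∞, 2, 3, 5, 7, 11, 17, 23, 29, 37, 41}.
v=7: a=7^2·(≡4), b=7^4·(≡4) mod 7; (4|7)=+1, (4|7)=+1; (−1)^{2·4·3}·(+1)^4·(+1)^2 = +1.
v=3: a=3^-4·(≡2), b=3^-2·(≡1) mod 3; (2|3)=-1, (1|3)=+1; (−1)^{-4·-2·1}·(-1)^-2·(+1)^-4 = +1.
v=23: a=23^1·(≡21), b=23^-1·(≡4) mod 23; (21|23)=-1, (4|23)=+1; (−1)^{1·-1·11}·(-1)^-1·(+1)^1 = +1.
v=41: a=41^1·(≡5), b=41^1·(≡20) mod 41; (5|41)=+1, (20|41)=+1; (−1)^{1·1·20}·(+1)^1·(+1)^1 = +1.
v=5: a=5^-2·(≡4), b=5^2·(≡2) mod 5; (4|5)=+1, (2|5)=-1; (−1)^{-2·2·2}·(+1)^2·(-1)^-2 = +1.
v=∞: 13049234 > 0 and -69782 < 0  ⇒  (a,b)_∞ = +1.
v=11: a=11^1·(≡7), b=11^-2·(≡6) mod 11; (7|11)=-1, (6|11)=-1; (−1)^{1·-2·5}·(-1)^-2·(-1)^1 = -1.
v=2: v_2(a)=3, v_2(b)=-1; units ≡ 1, 5 (mod 8); ε·ε+αω+βω = 0·0+3·1+-1·0 ≡ 1  ⇒  (a,b)_2 = -1.
v=17: a=17^1·(≡8), b=17^0·(≡12) mod 17; (8|17)=+1, (12|17)=-1; (−1)^{1·0·8}·(+1)^0·(-1)^1 = -1.
v=29: a=29^-2·(≡18), b=29^0·(≡12) mod 29; (18|29)=-1, (12|29)=-1; (−1)^{-2·0·14}·(-1)^0·(-1)^-2 = +1.
v=37: a=37^1·(≡2), b=37^1·(≡11) mod 37; (2|37)=-1, (11|37)=+1; (−1)^{1·1·18}·(-1)^1·(+1)^1 = -1.
Ram(13049234, -69782) = {2, 11, 17, 37}; no ℚ_2-point on the conic.

[2, 11, 17, 37]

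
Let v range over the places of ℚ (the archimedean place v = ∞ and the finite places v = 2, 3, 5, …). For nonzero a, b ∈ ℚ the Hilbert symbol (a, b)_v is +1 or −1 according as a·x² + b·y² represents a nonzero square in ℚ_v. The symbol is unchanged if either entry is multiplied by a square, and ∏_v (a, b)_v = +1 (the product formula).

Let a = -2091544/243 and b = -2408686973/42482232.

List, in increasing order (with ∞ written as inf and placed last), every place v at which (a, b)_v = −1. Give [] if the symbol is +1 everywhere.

[2, 3, 11, 13, 17, inf]

(a, b) ≡ (-9282, -6006) mod (ℚ^×)²; places V = {2, 3, 7, 11, 13, 17, 41, 47, ∞}.
(a,b)_17: α=1, u≡13; β=2, v≡6 (mod 17); (13|17)=+1, (6|17)=-1; sign (−1)^0·+1^2·-1^1 = -1.
(a,b)_41: α=0, u≡31; β=-2, v≡16 (mod 41); (31|41)=+1, (16|41)=+1; sign (−1)^0·+1^-2·+1^0 = +1.
(a,b)_13: α=3, u≡4; β=-1, v≡11 (mod 13); (4|13)=+1, (11|13)=-1; sign (−1)^0·+1^-1·-1^3 = -1.
(a,b)_∞: sgn(-9282)=−, sgn(-6006)=−, so -1.
(a,b)_3: α=-5, u≡2; β=-5, v≡2 (mod 3); (2|3)=-1, (2|3)=-1; sign (−1)^1·-1^-5·-1^-5 = -1.
(a,b)_2: α=3, β=-3; u≡7, v≡5 (mod 8); ε(u)ε(v)=1·0, αω(v)=3·1, βω(u)=-3·0; sum ≡ 1  ⇒  -1.
(a,b)_47: α=0, u≡18; β=2, v≡40 (mod 47); (18|47)=+1, (40|47)=-1; sign (−1)^0·+1^2·-1^0 = +1.
(a,b)_7: α=1, u≡2; β=3, v≡5 (mod 7); (2|7)=+1, (5|7)=-1; sign (−1)^1·+1^3·-1^1 = +1.
(a,b)_11: α=0, u≡7; β=1, v≡1 (mod 11); (7|11)=-1, (1|11)=+1; sign (−1)^0·-1^1·+1^0 = -1.
Ram(-9282, -6006) = {2, 3, 11, 13, 17, ∞}; no ℚ_2-point on the conic.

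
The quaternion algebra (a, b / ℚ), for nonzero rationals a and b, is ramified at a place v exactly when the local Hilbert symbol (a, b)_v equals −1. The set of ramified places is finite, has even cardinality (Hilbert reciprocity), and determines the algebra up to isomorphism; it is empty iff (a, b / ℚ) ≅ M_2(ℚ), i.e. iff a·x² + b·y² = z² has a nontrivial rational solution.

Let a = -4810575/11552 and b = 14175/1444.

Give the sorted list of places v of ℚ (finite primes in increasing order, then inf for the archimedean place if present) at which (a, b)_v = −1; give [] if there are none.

Mod squares: a ≡ -7854, b ≡ 7. Check v ∈ {∞, 2, 3, 5, 7, 11, 17, 19}.
v=11: a=11^1·(≡1), b=11^0·(≡6) mod 11; (1|11)=+1, (6|11)=-1; (−1)^{1·0·5}·(+1)^0·(-1)^1 = -1.
v=5: a=5^2·(≡1), b=5^2·(≡3) mod 5; (1|5)=+1, (3|5)=-1; (−1)^{2·2·2}·(+1)^2·(-1)^2 = +1.
v=17: a=17^1·(≡14), b=17^0·(≡3) mod 17; (14|17)=-1, (3|17)=-1; (−1)^{1·0·8}·(-1)^0·(-1)^1 = -1.
v=2: v_2(a)=-5, v_2(b)=-2; units ≡ 1, 7 (mod 8); ε·ε+αω+βω = 0·1+-5·0+-2·0 ≡ 0  ⇒  (a,b)_2 = +1.
v=3: a=3^1·(≡1), b=3^4·(≡1) mod 3; (1|3)=+1, (1|3)=+1; (−1)^{1·4·1}·(+1)^4·(+1)^1 = +1.
v=∞: -7854 < 0 and 7 > 0  ⇒  (a,b)_∞ = +1.
v=7: a=7^3·(≡5), b=7^1·(≡1) mod 7; (5|7)=-1, (1|7)=+1; (−1)^{3·1·3}·(-1)^1·(+1)^3 = +1.
v=19: a=19^-2·(≡10), b=19^-2·(≡5) mod 19; (10|19)=-1, (5|19)=+1; (−1)^{-2·-2·9}·(-1)^-2·(+1)^-2 = +1.
Ram(-7854, 7) = {11, 17}; no ℚ_11-point on the conic.

[11, 17]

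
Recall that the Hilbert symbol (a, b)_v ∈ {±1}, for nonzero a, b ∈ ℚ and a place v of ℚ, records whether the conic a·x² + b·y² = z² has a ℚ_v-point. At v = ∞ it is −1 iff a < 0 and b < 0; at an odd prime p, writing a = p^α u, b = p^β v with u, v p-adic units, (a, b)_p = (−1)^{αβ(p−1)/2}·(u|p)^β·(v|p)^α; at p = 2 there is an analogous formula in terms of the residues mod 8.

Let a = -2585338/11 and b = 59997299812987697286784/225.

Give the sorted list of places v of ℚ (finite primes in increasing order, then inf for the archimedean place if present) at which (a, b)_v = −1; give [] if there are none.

(a, b) ≡ (-580382, 11914) mod (ℚ^×)²; places V = {2, 3, 5, 7, 11, 23, 31, 37, ∞}.
(a,b)_5: α=0, u≡2; β=-2, v≡1 (mod 5); (2|5)=-1, (1|5)=+1; sign (−1)^0·-1^-2·+1^0 = +1.
(a,b)_37: α=1, u≡32; β=3, v≡28 (mod 37); (32|37)=-1, (28|37)=+1; sign (−1)^0·-1^3·+1^1 = -1.
(a,b)_2: α=1, β=7; u≡1, v≡5 (mod 8); ε(u)ε(v)=0·0, αω(v)=1·1, βω(u)=7·0; sum ≡ 1  ⇒  -1.
(a,b)_∞: sgn(-580382)=−, sgn(11914)=+, so +1.
(a,b)_11: α=-1, u≡3; β=0, v≡4 (mod 11); (3|11)=+1, (4|11)=+1; sign (−1)^0·+1^0·+1^-1 = +1.
(a,b)_23: α=1, u≡10; β=3, v≡2 (mod 23); (10|23)=-1, (2|23)=+1; sign (−1)^1·-1^3·+1^1 = +1.
(a,b)_7: α=2, u≡1; β=7, v≡1 (mod 7); (1|7)=+1, (1|7)=+1; sign (−1)^0·+1^7·+1^2 = +1.
(a,b)_31: α=1, u≡19; β=4, v≡7 (mod 31); (19|31)=+1, (7|31)=+1; sign (−1)^0·+1^4·+1^1 = +1.
(a,b)_3: α=0, u≡1; β=-2, v≡1 (mod 3); (1|3)=+1, (1|3)=+1; sign (−1)^0·+1^-2·+1^0 = +1.
Ram(-580382, 11914) = {2, 37}; no ℚ_2-point on the conic.

[2, 37]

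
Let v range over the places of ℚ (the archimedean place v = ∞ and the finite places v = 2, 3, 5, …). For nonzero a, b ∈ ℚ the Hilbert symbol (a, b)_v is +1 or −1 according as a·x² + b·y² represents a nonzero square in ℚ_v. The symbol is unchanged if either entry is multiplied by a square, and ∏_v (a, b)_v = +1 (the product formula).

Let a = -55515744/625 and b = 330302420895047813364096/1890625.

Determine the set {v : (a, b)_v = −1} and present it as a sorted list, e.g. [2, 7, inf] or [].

(a, b) ≡ (-1334, 406) mod (ℚ^×)²; places V = {2, 3, 5, 7, 11, 17, 23, 29, 31, ∞}.
(a,b)_7: α=0, u≡5; β=5, v≡4 (mod 7); (5|7)=-1, (4|7)=+1; sign (−1)^0·-1^5·+1^0 = -1.
(a,b)_5: α=-4, u≡1; β=-6, v≡1 (mod 5); (1|5)=+1, (1|5)=+1; sign (−1)^0·+1^-6·+1^-4 = +1.
(a,b)_3: α=2, u≡1; β=4, v≡1 (mod 3); (1|3)=+1, (1|3)=+1; sign (−1)^0·+1^4·+1^2 = +1.
(a,b)_11: α=0, u≡10; β=-2, v≡2 (mod 11); (10|11)=-1, (2|11)=-1; sign (−1)^0·-1^-2·-1^0 = +1.
(a,b)_17: α=2, u≡16; β=2, v≡15 (mod 17); (16|17)=+1, (15|17)=+1; sign (−1)^0·+1^2·+1^2 = +1.
(a,b)_2: α=5, β=7; u≡5, v≡3 (mod 8); ε(u)ε(v)=0·1, αω(v)=5·1, βω(u)=7·1; sum ≡ 0  ⇒  +1.
(a,b)_29: α=1, u≡8; β=3, v≡2 (mod 29); (8|29)=-1, (2|29)=-1; sign (−1)^0·-1^3·-1^1 = +1.
(a,b)_31: α=0, u≡22; β=2, v≡6 (mod 31); (22|31)=-1, (6|31)=-1; sign (−1)^0·-1^2·-1^0 = +1.
(a,b)_∞: sgn(-1334)=−, sgn(406)=+, so +1.
(a,b)_23: α=1, u≡19; β=4, v≡11 (mod 23); (19|23)=-1, (11|23)=-1; sign (−1)^0·-1^4·-1^1 = -1.
Ram(-1334, 406) = {7, 23}; no ℚ_7-point on the conic.

[7, 23]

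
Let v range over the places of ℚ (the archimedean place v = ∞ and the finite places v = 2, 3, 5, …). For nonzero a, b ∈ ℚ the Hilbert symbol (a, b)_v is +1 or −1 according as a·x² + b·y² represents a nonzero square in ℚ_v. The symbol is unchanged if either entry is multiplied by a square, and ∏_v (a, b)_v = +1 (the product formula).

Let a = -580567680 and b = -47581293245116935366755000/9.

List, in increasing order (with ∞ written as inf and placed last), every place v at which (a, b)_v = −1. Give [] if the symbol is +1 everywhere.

[2, 5, 7, 11, 17, inf]

Mod squares: a ≡ -170, b ≡ -49742. Check v ∈ {∞, 2, 3, 5, 7, 11, 17, 19}.
v=5: a=5^1·(≡4), b=5^4·(≡3) mod 5; (4|5)=+1, (3|5)=-1; (−1)^{1·4·2}·(+1)^4·(-1)^1 = -1.
v=19: a=19^0·(≡6), b=19^5·(≡17) mod 19; (6|19)=+1, (17|19)=+1; (−1)^{0·5·9}·(+1)^5·(+1)^0 = +1.
v=∞: -170 < 0 and -49742 < 0  ⇒  (a,b)_∞ = -1.
v=7: a=7^2·(≡6), b=7^5·(≡5) mod 7; (6|7)=-1, (5|7)=-1; (−1)^{2·5·3}·(-1)^5·(-1)^2 = -1.
v=11: a=11^2·(≡10), b=11^5·(≡8) mod 11; (10|11)=-1, (8|11)=-1; (−1)^{2·5·5}·(-1)^5·(-1)^2 = -1.
v=17: a=17^1·(≡5), b=17^5·(≡13) mod 17; (5|17)=-1, (13|17)=+1; (−1)^{1·5·8}·(-1)^5·(+1)^1 = -1.
v=2: v_2(a)=7, v_2(b)=3; units ≡ 3, 1 (mod 8); ε·ε+αω+βω = 1·0+7·0+3·1 ≡ 1  ⇒  (a,b)_2 = -1.
v=3: a=3^2·(≡1), b=3^-2·(≡1) mod 3; (1|3)=+1, (1|3)=+1; (−1)^{2·-2·1}·(+1)^-2·(+1)^2 = +1.
(-170, -49742 / ℚ) ramifies at {2, 5, 7, 11, 17, ∞}: a division algebra.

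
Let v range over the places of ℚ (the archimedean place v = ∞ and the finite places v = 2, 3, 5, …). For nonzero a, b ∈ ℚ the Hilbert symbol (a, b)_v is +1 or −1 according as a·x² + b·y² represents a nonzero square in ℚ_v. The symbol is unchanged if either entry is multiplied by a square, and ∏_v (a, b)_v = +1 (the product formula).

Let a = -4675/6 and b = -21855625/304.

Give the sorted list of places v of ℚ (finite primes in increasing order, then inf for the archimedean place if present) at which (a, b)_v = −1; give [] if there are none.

(a, b) ≡ (-1122, -19) mod (ℚ^×)²; places V = {2, 3, 5, 11, 17, 19, ∞}.
(a,b)_17: α=1, u≡8; β=2, v≡13 (mod 17); (8|17)=+1, (13|17)=+1; sign (−1)^0·+1^2·+1^1 = +1.
(a,b)_∞: sgn(-1122)=−, sgn(-19)=−, so -1.
(a,b)_11: α=1, u≡8; β=2, v≡4 (mod 11); (8|11)=-1, (4|11)=+1; sign (−1)^0·-1^2·+1^1 = +1.
(a,b)_5: α=2, u≡3; β=4, v≡4 (mod 5); (3|5)=-1, (4|5)=+1; sign (−1)^0·-1^4·+1^2 = +1.
(a,b)_2: α=-1, β=-4; u≡7, v≡5 (mod 8); ε(u)ε(v)=1·0, αω(v)=-1·1, βω(u)=-4·0; sum ≡ 1  ⇒  -1.
(a,b)_19: α=0, u≡3; β=-1, v≡13 (mod 19); (3|19)=-1, (13|19)=-1; sign (−1)^0·-1^-1·-1^0 = -1.
(a,b)_3: α=-1, u≡1; β=0, v≡2 (mod 3); (1|3)=+1, (2|3)=-1; sign (−1)^0·+1^0·-1^-1 = -1.
Ram(-1122, -19) = {2, 3, 19, ∞}; no ℚ_2-point on the conic.

[2, 3, 19, inf]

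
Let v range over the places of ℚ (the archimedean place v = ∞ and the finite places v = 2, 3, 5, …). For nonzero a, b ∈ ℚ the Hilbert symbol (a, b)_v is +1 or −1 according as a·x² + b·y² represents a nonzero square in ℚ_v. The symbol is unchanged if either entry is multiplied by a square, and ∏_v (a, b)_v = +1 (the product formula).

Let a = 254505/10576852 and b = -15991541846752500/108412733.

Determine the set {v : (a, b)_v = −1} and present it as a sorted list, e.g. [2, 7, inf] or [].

[3, 5, 41, 47]

Mod squares: a ≡ 9165, b ≡ -1077193. Check v ∈ {∞, 2, 3, 5, 7, 11, 13, 19, 41, 43, 47}.
v=∞: 9165 > 0 and -1077193 < 0  ⇒  (a,b)_∞ = +1.
v=13: a=13^-1·(≡9), b=13^-1·(≡4) mod 13; (9|13)=+1, (4|13)=+1; (−1)^{-1·-1·6}·(+1)^-1·(+1)^-1 = +1.
v=47: a=47^1·(≡3), b=47^3·(≡12) mod 47; (3|47)=+1, (12|47)=+1; (−1)^{1·3·23}·(+1)^3·(+1)^1 = -1.
v=2: v_2(a)=-2, v_2(b)=2; units ≡ 5, 7 (mod 8); ε·ε+αω+βω = 0·1+-2·0+2·1 ≡ 0  ⇒  (a,b)_2 = +1.
v=19: a=19^2·(≡5), b=19^2·(≡8) mod 19; (5|19)=+1, (8|19)=-1; (−1)^{2·2·9}·(+1)^2·(-1)^2 = +1.
v=43: a=43^0·(≡9), b=43^1·(≡27) mod 43; (9|43)=+1, (27|43)=-1; (−1)^{0·1·21}·(+1)^1·(-1)^0 = +1.
v=3: a=3^1·(≡1), b=3^4·(≡2) mod 3; (1|3)=+1, (2|3)=-1; (−1)^{1·4·1}·(+1)^4·(-1)^1 = -1.
v=5: a=5^1·(≡3), b=5^4·(≡2) mod 5; (3|5)=-1, (2|5)=-1; (−1)^{1·4·2}·(-1)^4·(-1)^1 = -1.
v=11: a=11^-2·(≡7), b=11^-2·(≡5) mod 11; (7|11)=-1, (5|11)=+1; (−1)^{-2·-2·5}·(-1)^-2·(+1)^-2 = +1.
v=41: a=41^-2·(≡29), b=41^-3·(≡31) mod 41; (29|41)=-1, (31|41)=+1; (−1)^{-2·-3·20}·(-1)^-3·(+1)^-2 = -1.
v=7: a=7^0·(≡1), b=7^2·(≡1) mod 7; (1|7)=+1, (1|7)=+1; (−1)^{0·2·3}·(+1)^2·(+1)^0 = +1.
Ram(9165, -1077193) = {3, 5, 41, 47}; no ℚ_3-point on the conic.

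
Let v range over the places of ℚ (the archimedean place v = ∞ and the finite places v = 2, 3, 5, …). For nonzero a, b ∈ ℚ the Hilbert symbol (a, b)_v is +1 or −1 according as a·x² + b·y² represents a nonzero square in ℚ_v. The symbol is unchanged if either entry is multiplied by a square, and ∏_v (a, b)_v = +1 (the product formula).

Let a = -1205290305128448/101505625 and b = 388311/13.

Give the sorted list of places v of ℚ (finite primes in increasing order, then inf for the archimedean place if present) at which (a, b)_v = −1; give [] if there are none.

(a, b) ≡ (-2, 3003) mod (ℚ^×)²; places V = {2, 3, 5, 7, 11, 13, 31, 41, ∞}.
(a,b)_∞: sgn(-2)=−, sgn(3003)=+, so +1.
(a,b)_3: α=10, u≡1; β=1, v≡2 (mod 3); (1|3)=+1, (2|3)=-1; sign (−1)^0·+1^1·-1^10 = +1.
(a,b)_5: α=-4, u≡3; β=0, v≡2 (mod 5); (3|5)=-1, (2|5)=-1; sign (−1)^0·-1^0·-1^-4 = +1.
(a,b)_7: α=2, u≡6; β=1, v≡2 (mod 7); (6|7)=-1, (2|7)=+1; sign (−1)^0·-1^1·+1^2 = -1.
(a,b)_13: α=-2, u≡6; β=-1, v≡1 (mod 13); (6|13)=-1, (1|13)=+1; sign (−1)^0·-1^-1·+1^-2 = -1.
(a,b)_31: α=-2, u≡22; β=0, v≡29 (mod 31); (22|31)=-1, (29|31)=-1; sign (−1)^0·-1^0·-1^-2 = +1.
(a,b)_11: α=2, u≡9; β=1, v≡1 (mod 11); (9|11)=+1, (1|11)=+1; sign (−1)^0·+1^1·+1^2 = +1.
(a,b)_41: α=2, u≡21; β=2, v≡2 (mod 41); (21|41)=+1, (2|41)=+1; sign (−1)^0·+1^2·+1^2 = +1.
(a,b)_2: α=11, β=0; u≡7, v≡3 (mod 8); ε(u)ε(v)=1·1, αω(v)=11·1, βω(u)=0·0; sum ≡ 0  ⇒  +1.
(-2, 3003 / ℚ) ramifies at {7, 13}: a division algebra.

[7, 13]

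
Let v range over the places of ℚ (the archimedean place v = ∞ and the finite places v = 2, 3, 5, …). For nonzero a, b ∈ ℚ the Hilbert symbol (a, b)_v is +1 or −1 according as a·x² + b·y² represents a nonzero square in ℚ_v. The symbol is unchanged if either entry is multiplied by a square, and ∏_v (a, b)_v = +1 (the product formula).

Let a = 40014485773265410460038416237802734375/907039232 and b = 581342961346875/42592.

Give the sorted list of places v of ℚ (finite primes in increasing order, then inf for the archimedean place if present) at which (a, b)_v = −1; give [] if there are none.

(a, b) ≡ (107198, 5895890) mod (ℚ^×)²; places V = {2, 3, 5, 7, 11, 13, 19, 23, 31, 47, ∞}.
(a,b)_11: α=-6, u≡9; β=-3, v≡9 (mod 11); (9|11)=+1, (9|11)=+1; sign (−1)^0·+1^-3·+1^-6 = +1.
(a,b)_19: α=3, u≡15; β=1, v≡15 (mod 19); (15|19)=-1, (15|19)=-1; sign (−1)^1·-1^1·-1^3 = -1.
(a,b)_2: α=-9, β=-5; u≡7, v≡1 (mod 8); ε(u)ε(v)=1·0, αω(v)=-9·0, βω(u)=-5·0; sum ≡ 0  ⇒  +1.
(a,b)_3: α=16, u≡2; β=8, v≡2 (mod 3); (2|3)=-1, (2|3)=-1; sign (−1)^0·-1^8·-1^16 = +1.
(a,b)_7: α=3, u≡6; β=1, v≡1 (mod 7); (6|7)=-1, (1|7)=+1; sign (−1)^1·-1^1·+1^3 = +1.
(a,b)_31: α=3, u≡15; β=1, v≡28 (mod 31); (15|31)=-1, (28|31)=+1; sign (−1)^1·-1^1·+1^3 = +1.
(a,b)_13: α=3, u≡9; β=1, v≡1 (mod 13); (9|13)=+1, (1|13)=+1; sign (−1)^0·+1^1·+1^3 = +1.
(a,b)_47: α=2, u≡23; β=0, v≡38 (mod 47); (23|47)=-1, (38|47)=-1; sign (−1)^0·-1^0·-1^2 = +1.
(a,b)_∞: sgn(107198)=+, sgn(5895890)=+, so +1.
(a,b)_5: α=10, u≡3; β=5, v≡3 (mod 5); (3|5)=-1, (3|5)=-1; sign (−1)^0·-1^5·-1^10 = -1.
(a,b)_23: α=4, u≡4; β=2, v≡6 (mod 23); (4|23)=+1, (6|23)=+1; sign (−1)^0·+1^2·+1^4 = +1.
(107198, 5895890 / ℚ) ramifies at {5, 19}: a division algebra.

[5, 19]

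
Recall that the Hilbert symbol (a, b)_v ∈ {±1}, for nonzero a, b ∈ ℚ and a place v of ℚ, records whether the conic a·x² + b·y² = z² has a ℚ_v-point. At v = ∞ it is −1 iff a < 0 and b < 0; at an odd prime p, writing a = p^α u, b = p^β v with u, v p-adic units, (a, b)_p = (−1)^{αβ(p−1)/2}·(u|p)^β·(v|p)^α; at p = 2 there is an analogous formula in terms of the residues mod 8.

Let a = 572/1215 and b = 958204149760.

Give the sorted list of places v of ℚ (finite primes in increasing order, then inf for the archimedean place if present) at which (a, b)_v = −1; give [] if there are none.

(a, b) ≡ (2145, 715) mod (ℚ^×)²; places V = {2, 3, 5, 11, 13, ∞}.
(a,b)_2: α=2, β=16; u≡1, v≡3 (mod 8); ε(u)ε(v)=0·1, αω(v)=2·1, βω(u)=16·0; sum ≡ 0  ⇒  +1.
(a,b)_3: α=-5, u≡1; β=0, v≡1 (mod 3); (1|3)=+1, (1|3)=+1; sign (−1)^0·+1^0·+1^-5 = +1.
(a,b)_∞: sgn(2145)=+, sgn(715)=+, so +1.
(a,b)_13: α=1, u≡3; β=3, v≡10 (mod 13); (3|13)=+1, (10|13)=+1; sign (−1)^0·+1^3·+1^1 = +1.
(a,b)_11: α=1, u≡6; β=3, v≡8 (mod 11); (6|11)=-1, (8|11)=-1; sign (−1)^1·-1^3·-1^1 = -1.
(a,b)_5: α=-1, u≡4; β=1, v≡2 (mod 5); (4|5)=+1, (2|5)=-1; sign (−1)^0·+1^1·-1^-1 = -1.
(2145, 715 / ℚ) ramifies at {5, 11}: a division algebra.

[5, 11]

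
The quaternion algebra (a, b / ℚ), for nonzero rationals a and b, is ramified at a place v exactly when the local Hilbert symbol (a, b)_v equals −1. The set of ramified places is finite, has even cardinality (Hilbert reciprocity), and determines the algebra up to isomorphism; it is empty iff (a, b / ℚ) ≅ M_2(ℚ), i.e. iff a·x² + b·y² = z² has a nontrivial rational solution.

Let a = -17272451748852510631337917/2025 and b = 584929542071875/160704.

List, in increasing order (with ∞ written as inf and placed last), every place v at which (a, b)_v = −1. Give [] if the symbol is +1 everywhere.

[5, 31]

(a, b) ≡ (-493, 285104365) mod (ℚ^×)²; places V = {2, 3, 5, 7, 11, 13, 17, 29, 31, 41, ∞}.
(a,b)_11: α=4, u≡8; β=2, v≡7 (mod 11); (8|11)=-1, (7|11)=-1; sign (−1)^0·-1^2·-1^4 = +1.
(a,b)_29: α=7, u≡26; β=3, v≡10 (mod 29); (26|29)=-1, (10|29)=-1; sign (−1)^0·-1^3·-1^7 = +1.
(a,b)_17: α=3, u≡5; β=1, v≡11 (mod 17); (5|17)=-1, (11|17)=-1; sign (−1)^0·-1^1·-1^3 = +1.
(a,b)_31: α=0, u≡24; β=-1, v≡6 (mod 31); (24|31)=-1, (6|31)=-1; sign (−1)^0·-1^-1·-1^0 = -1.
(a,b)_3: α=-4, u≡2; β=-4, v≡1 (mod 3); (2|3)=-1, (1|3)=+1; sign (−1)^0·-1^-4·+1^-4 = +1.
(a,b)_7: α=2, u≡2; β=1, v≡5 (mod 7); (2|7)=+1, (5|7)=-1; sign (−1)^0·+1^1·-1^2 = +1.
(a,b)_∞: sgn(-493)=−, sgn(285104365)=+, so +1.
(a,b)_41: α=2, u≡18; β=1, v≡23 (mod 41); (18|41)=+1, (23|41)=+1; sign (−1)^0·+1^1·+1^2 = +1.
(a,b)_5: α=-2, u≡3; β=5, v≡2 (mod 5); (3|5)=-1, (2|5)=-1; sign (−1)^0·-1^5·-1^-2 = -1.
(a,b)_13: α=2, u≡10; β=1, v≡12 (mod 13); (10|13)=+1, (12|13)=+1; sign (−1)^0·+1^1·+1^2 = +1.
(a,b)_2: α=0, β=-6; u≡3, v≡5 (mod 8); ε(u)ε(v)=1·0, αω(v)=0·1, βω(u)=-6·1; sum ≡ 0  ⇒  +1.
|Ram(-493, 285104365)| = 2, even; anisotropic at {5, 31}.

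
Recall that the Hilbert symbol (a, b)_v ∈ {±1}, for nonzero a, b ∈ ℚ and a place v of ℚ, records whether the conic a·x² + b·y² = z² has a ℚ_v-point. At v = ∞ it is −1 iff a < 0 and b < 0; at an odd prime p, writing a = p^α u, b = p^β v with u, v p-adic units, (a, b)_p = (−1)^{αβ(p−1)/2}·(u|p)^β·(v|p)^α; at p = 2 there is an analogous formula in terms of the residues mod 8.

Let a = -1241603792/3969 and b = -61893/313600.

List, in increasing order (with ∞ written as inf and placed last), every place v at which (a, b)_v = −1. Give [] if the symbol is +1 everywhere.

(a, b) ≡ (-2717, -13) mod (ℚ^×)²; places V = {2, 3, 5, 7, 11, 13, 19, 23, ∞}.
(a,b)_13: α=5, u≡9; β=1, v≡10 (mod 13); (9|13)=+1, (10|13)=+1; sign (−1)^0·+1^1·+1^5 = +1.
(a,b)_∞: sgn(-2717)=−, sgn(-13)=−, so -1.
(a,b)_2: α=4, β=-8; u≡3, v≡3 (mod 8); ε(u)ε(v)=1·1, αω(v)=4·1, βω(u)=-8·1; sum ≡ 1  ⇒  -1.
(a,b)_7: α=-2, u≡3; β=-2, v≡4 (mod 7); (3|7)=-1, (4|7)=+1; sign (−1)^0·-1^-2·+1^-2 = +1.
(a,b)_19: α=1, u≡16; β=0, v≡17 (mod 19); (16|19)=+1, (17|19)=+1; sign (−1)^0·+1^0·+1^1 = +1.
(a,b)_23: α=0, u≡22; β=2, v≡5 (mod 23); (22|23)=-1, (5|23)=-1; sign (−1)^0·-1^2·-1^0 = +1.
(a,b)_3: α=-4, u≡1; β=2, v≡2 (mod 3); (1|3)=+1, (2|3)=-1; sign (−1)^0·+1^2·-1^-4 = +1.
(a,b)_11: α=1, u≡2; β=0, v≡4 (mod 11); (2|11)=-1, (4|11)=+1; sign (−1)^0·-1^0·+1^1 = +1.
(a,b)_5: α=0, u≡2; β=-2, v≡3 (mod 5); (2|5)=-1, (3|5)=-1; sign (−1)^0·-1^-2·-1^0 = +1.
|Ram(-2717, -13)| = 2, even; anisotropic at {2, ∞}.

[2, inf]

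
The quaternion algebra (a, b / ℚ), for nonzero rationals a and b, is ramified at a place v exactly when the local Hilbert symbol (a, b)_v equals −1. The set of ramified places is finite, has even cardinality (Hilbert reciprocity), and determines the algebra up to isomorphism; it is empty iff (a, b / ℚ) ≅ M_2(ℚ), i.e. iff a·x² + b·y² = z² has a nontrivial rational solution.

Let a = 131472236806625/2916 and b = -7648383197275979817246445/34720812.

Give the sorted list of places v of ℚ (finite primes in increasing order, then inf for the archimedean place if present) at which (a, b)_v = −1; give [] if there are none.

[3, 17, 19, 29]

(a, b) ≡ (2465, -3135) mod (ℚ^×)²; places V = {2, 3, 5, 7, 11, 13, 17, 19, 29, ∞}.
(a,b)_17: α=3, u≡4; β=8, v≡14 (mod 17); (4|17)=+1, (14|17)=-1; sign (−1)^0·+1^8·-1^3 = -1.
(a,b)_3: α=-6, u≡2; β=-11, v≡2 (mod 3); (2|3)=-1, (2|3)=-1; sign (−1)^0·-1^-11·-1^-6 = -1.
(a,b)_29: α=1, u≡3; β=2, v≡21 (mod 29); (3|29)=-1, (21|29)=-1; sign (−1)^0·-1^2·-1^1 = -1.
(a,b)_11: α=2, u≡5; β=3, v≡5 (mod 11); (5|11)=+1, (5|11)=+1; sign (−1)^0·+1^3·+1^2 = +1.
(a,b)_5: α=3, u≡3; β=1, v≡3 (mod 5); (3|5)=-1, (3|5)=-1; sign (−1)^0·-1^1·-1^3 = +1.
(a,b)_7: α=0, u≡2; β=-2, v≡4 (mod 7); (2|7)=+1, (4|7)=+1; sign (−1)^0·+1^-2·+1^0 = +1.
(a,b)_∞: sgn(2465)=+, sgn(-3135)=−, so +1.
(a,b)_19: α=2, u≡3; β=3, v≡4 (mod 19); (3|19)=-1, (4|19)=+1; sign (−1)^0·-1^3·+1^2 = -1.
(a,b)_2: α=-2, β=-2; u≡1, v≡1 (mod 8); ε(u)ε(v)=0·0, αω(v)=-2·0, βω(u)=-2·0; sum ≡ 0  ⇒  +1.
(a,b)_13: α=2, u≡7; β=4, v≡11 (mod 13); (7|13)=-1, (11|13)=-1; sign (−1)^0·-1^4·-1^2 = +1.
(2465, -3135 / ℚ) ramifies at {3, 17, 19, 29}: a division algebra.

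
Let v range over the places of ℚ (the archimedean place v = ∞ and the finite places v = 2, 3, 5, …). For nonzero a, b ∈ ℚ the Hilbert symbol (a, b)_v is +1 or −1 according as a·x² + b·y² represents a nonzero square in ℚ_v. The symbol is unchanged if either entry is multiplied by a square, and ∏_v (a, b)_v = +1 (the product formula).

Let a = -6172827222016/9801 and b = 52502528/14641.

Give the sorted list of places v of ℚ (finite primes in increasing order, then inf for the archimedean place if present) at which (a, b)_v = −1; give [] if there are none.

[13, 19]

(a, b) ≡ (-7714, 12818) mod (ℚ^×)²; places V = {2, 3, 7, 11, 13, 17, 19, 29, ∞}.
(a,b)_7: α=1, u≡4; β=0, v≡2 (mod 7); (4|7)=+1, (2|7)=+1; sign (−1)^0·+1^0·+1^1 = +1.
(a,b)_11: α=-2, u≡10; β=-4, v≡1 (mod 11); (10|11)=-1, (1|11)=+1; sign (−1)^0·-1^-4·+1^-2 = +1.
(a,b)_2: α=15, β=13; u≡7, v≡1 (mod 8); ε(u)ε(v)=1·0, αω(v)=15·0, βω(u)=13·0; sum ≡ 0  ⇒  +1.
(a,b)_29: α=1, u≡4; β=1, v≡24 (mod 29); (4|29)=+1, (24|29)=+1; sign (−1)^0·+1^1·+1^1 = +1.
(a,b)_19: α=1, u≡2; β=0, v≡12 (mod 19); (2|19)=-1, (12|19)=-1; sign (−1)^0·-1^0·-1^1 = -1.
(a,b)_3: α=-4, u≡2; β=0, v≡2 (mod 3); (2|3)=-1, (2|3)=-1; sign (−1)^0·-1^0·-1^-4 = +1.
(a,b)_13: α=2, u≡8; β=1, v≡8 (mod 13); (8|13)=-1, (8|13)=-1; sign (−1)^0·-1^1·-1^2 = -1.
(a,b)_∞: sgn(-7714)=−, sgn(12818)=+, so +1.
(a,b)_17: α=2, u≡15; β=1, v≡7 (mod 17); (15|17)=+1, (7|17)=-1; sign (−1)^0·+1^1·-1^2 = +1.
|Ram(-7714, 12818)| = 2, even; anisotropic at {13, 19}.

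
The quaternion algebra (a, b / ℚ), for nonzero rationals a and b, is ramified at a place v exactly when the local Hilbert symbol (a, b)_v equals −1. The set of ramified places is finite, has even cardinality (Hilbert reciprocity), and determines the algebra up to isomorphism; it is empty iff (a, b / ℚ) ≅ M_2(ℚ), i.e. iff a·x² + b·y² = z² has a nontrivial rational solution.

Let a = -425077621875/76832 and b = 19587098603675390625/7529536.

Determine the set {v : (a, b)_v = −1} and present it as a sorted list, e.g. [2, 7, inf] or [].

[3, 41]

(a, b) ≡ (-1110, 41) mod (ℚ^×)²; places V = {2, 3, 5, 7, 37, 41, ∞}.
(a,b)_∞: sgn(-1110)=−, sgn(41)=+, so +1.
(a,b)_7: α=-4, u≡6; β=-6, v≡5 (mod 7); (6|7)=-1, (5|7)=-1; sign (−1)^0·-1^-6·-1^-4 = +1.
(a,b)_2: α=-5, β=-6; u≡5, v≡1 (mod 8); ε(u)ε(v)=0·0, αω(v)=-5·0, βω(u)=-6·1; sum ≡ 0  ⇒  +1.
(a,b)_3: α=7, u≡2; β=12, v≡2 (mod 3); (2|3)=-1, (2|3)=-1; sign (−1)^0·-1^12·-1^7 = -1.
(a,b)_41: α=2, u≡35; β=3, v≡9 (mod 41); (35|41)=-1, (9|41)=+1; sign (−1)^0·-1^3·+1^2 = -1.
(a,b)_5: α=5, u≡3; β=8, v≡4 (mod 5); (3|5)=-1, (4|5)=+1; sign (−1)^0·-1^8·+1^5 = +1.
(a,b)_37: α=1, u≡27; β=2, v≡9 (mod 37); (27|37)=+1, (9|37)=+1; sign (−1)^0·+1^2·+1^1 = +1.
(-1110, 41 / ℚ) ramifies at {3, 41}: a division algebra.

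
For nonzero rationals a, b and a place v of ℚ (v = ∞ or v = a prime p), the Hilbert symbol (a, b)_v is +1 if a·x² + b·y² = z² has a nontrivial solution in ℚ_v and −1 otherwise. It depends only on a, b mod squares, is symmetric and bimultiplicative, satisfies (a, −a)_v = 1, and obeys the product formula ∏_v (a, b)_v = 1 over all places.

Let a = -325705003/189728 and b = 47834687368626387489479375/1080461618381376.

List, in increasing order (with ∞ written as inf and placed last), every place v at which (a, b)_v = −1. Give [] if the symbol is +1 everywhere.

Mod squares: a ≡ -806, b ≡ 527. Check v ∈ {∞, 2, 3, 5, 7, 11, 13, 17, 29, 31, 37}.
v=13: a=13^1·(≡1), b=13^2·(≡2) mod 13; (1|13)=+1, (2|13)=-1; (−1)^{1·2·6}·(+1)^2·(-1)^1 = -1.
v=29: a=29^2·(≡7), b=29^4·(≡5) mod 29; (7|29)=+1, (5|29)=+1; (−1)^{2·4·14}·(+1)^4·(+1)^2 = +1.
v=7: a=7^-2·(≡6), b=7^-6·(≡4) mod 7; (6|7)=-1, (4|7)=+1; (−1)^{-2·-6·3}·(-1)^-6·(+1)^-2 = +1.
v=2: v_2(a)=-5, v_2(b)=-6; units ≡ 5, 7 (mod 8); ε·ε+αω+βω = 0·1+-5·0+-6·1 ≡ 0  ⇒  (a,b)_2 = +1.
v=5: a=5^0·(≡4), b=5^4·(≡2) mod 5; (4|5)=+1, (2|5)=-1; (−1)^{0·4·2}·(+1)^4·(-1)^0 = +1.
v=37: a=37^0·(≡32), b=37^2·(≡4) mod 37; (32|37)=-1, (4|37)=+1; (−1)^{0·2·18}·(-1)^2·(+1)^0 = +1.
v=11: a=11^-2·(≡6), b=11^-6·(≡2) mod 11; (6|11)=-1, (2|11)=-1; (−1)^{-2·-6·5}·(-1)^-6·(-1)^-2 = +1.
v=∞: -806 < 0 and 527 > 0  ⇒  (a,b)_∞ = +1.
v=17: a=17^0·(≡11), b=17^1·(≡12) mod 17; (11|17)=-1, (12|17)=-1; (−1)^{0·1·8}·(-1)^1·(-1)^0 = -1.
v=31: a=31^3·(≡9), b=31^7·(≡13) mod 31; (9|31)=+1, (13|31)=-1; (−1)^{3·7·15}·(+1)^7·(-1)^3 = +1.
v=3: a=3^0·(≡1), b=3^-4·(≡2) mod 3; (1|3)=+1, (2|3)=-1; (−1)^{0·-4·1}·(+1)^-4·(-1)^0 = +1.
Ram(-806, 527) = {13, 17}; no ℚ_13-point on the conic.

[13, 17]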